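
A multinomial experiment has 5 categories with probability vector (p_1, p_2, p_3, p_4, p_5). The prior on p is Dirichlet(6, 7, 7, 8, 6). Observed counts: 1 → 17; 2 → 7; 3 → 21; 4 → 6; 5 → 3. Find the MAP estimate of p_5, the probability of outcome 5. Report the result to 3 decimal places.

MAP estimate: 0.096

The posterior is Dirichlet(αᵢ + nᵢ) = Dirichlet(23, 14, 28, 14, 9).
For a Dirichlet(a₁,…,a_K) with all aᵢ > 1, the mode has j-th component (aⱼ − 1)/(Σaᵢ − K).
Here Σaᵢ = 88 and K = 5, so p_5 = (9 − 1)/(88 − 5) = 8/83 ≈ 0.096.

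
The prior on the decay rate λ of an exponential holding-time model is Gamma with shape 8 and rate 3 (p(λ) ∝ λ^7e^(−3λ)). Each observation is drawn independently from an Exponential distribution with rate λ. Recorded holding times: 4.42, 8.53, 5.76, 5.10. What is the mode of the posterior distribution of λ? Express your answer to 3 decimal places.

The Exponential(rate=λ) likelihood is ∝ λ^n e^(−λΣtᵢ). Here n = 4 and Σtᵢ = 4.42 + 8.53 + 5.76 + 5.10 = 23.81.
Posterior ∝ λ^7e^(−3λ) · λ^4e^(−23.81λ) = λ^11e^(−26.81λ), i.e. Gamma(12, 26.81).
Mode = (a−1)/b = 11/26.81 ≈ 0.410.

λ̂_MAP = 0.410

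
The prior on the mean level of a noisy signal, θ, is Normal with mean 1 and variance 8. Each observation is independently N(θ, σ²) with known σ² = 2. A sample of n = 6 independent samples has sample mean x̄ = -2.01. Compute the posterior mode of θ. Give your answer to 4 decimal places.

θ̂_MAP = -1.8896

n = 6, x̄ = -2.01.
For a Normal prior and Normal likelihood with known variance, the posterior is Normal; its mode equals its mean, the precision-weighted average.
Prior precision 1/σ₀² = 1/8 = 0.125; data precision n/σ² = 6/2 = 3.
θ̂ = (0.125·1 + 3·(-2.01)) / (0.125 + 3) = (-5.905)/3.125 = -1.8896.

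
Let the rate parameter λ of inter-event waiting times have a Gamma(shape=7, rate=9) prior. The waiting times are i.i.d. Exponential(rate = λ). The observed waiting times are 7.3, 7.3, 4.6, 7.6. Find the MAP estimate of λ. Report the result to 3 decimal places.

The Exponential(rate=λ) likelihood is ∝ λ^n e^(−λΣtᵢ). Here n = 4 and Σtᵢ = 7.3 + 7.3 + 4.6 + 7.6 = 26.8.
Posterior ∝ λ^6e^(−9λ) · λ^4e^(−26.8λ) = λ^10e^(−35.8λ), i.e. Gamma(11, 35.8).
Mode = (a−1)/b = 10/35.8 ≈ 0.279.

λ̂_MAP = 0.279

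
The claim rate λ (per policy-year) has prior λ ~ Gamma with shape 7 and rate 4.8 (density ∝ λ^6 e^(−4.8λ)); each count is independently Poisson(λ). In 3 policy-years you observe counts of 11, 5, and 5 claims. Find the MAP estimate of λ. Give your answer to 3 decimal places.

Σxᵢ = 11+5+5 = 21, with n = 3.
Posterior ∝ λ^6e^(−4.8λ) · λ^21e^(−3λ) = λ^27e^(−7.8λ), i.e. Gamma(shape=28, rate=7.8).
The mode of a Gamma(a, b) with a ≥ 1 (shape–rate) is (a−1)/b = 27/7.8 ≈ 3.462.

λ̂_MAP = 3.462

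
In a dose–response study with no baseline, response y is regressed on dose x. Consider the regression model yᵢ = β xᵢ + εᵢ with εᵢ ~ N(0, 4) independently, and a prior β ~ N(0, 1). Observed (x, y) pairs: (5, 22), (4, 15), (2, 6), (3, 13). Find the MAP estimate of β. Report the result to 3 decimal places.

log p(β | y) = −Σ(yᵢ − βxᵢ)²/(2·4) − β²/(2·1) + const.
Setting the derivative to zero: Σxᵢ(yᵢ − βxᵢ)/4 − β/1 = 0, so β = Σxᵢyᵢ / (Σxᵢ² + σ²/τ²).
Σxᵢyᵢ = 5·22 + 4·15 + 2·6 + 3·13 = 221; Σxᵢ² = 54; σ²/τ² = 4.
β̂_MAP = 221 / (54 + 4) = 221/58 ≈ 3.810.

β̂_MAP = 3.810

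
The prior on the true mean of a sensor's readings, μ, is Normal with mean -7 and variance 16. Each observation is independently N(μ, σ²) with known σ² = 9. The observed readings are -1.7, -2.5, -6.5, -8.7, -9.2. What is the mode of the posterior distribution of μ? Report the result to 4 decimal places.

n = 5; x̄ = ((-1.7) + (-2.5) + (-6.5) + (-8.7) + (-9.2))/5 = -28.6/5 = -5.72.
For a Normal prior and Normal likelihood with known variance, the posterior is Normal; its mode equals its mean, the precision-weighted average.
Prior precision 1/σ₀² = 1/16 = 0.0625; data precision n/σ² = 5/9.
μ̂ = (0.0625·(-7) + (5/9)·(-5.72)) / (0.0625 + 5/9) = (-2603/720)/(89/144) = -2603/445 ≈ -5.8494.

μ̂_MAP = -5.8494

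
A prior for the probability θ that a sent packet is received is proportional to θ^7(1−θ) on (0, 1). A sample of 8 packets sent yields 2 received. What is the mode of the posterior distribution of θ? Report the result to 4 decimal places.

θ̂_MAP = 0.5625

The prior density ∝ θ^7(1−θ)^1 is the kernel of Beta(8, 2).
Data: 2 successes in 8 trials. The binomial likelihood contributes θ^2(1−θ)^6, so the posterior is Beta(8+2, 2+6) = Beta(10, 8).
For Beta(a, b) with a, b > 1 the mode is (a−1)/(a+b−2) = 9/16 ≈ 0.5625.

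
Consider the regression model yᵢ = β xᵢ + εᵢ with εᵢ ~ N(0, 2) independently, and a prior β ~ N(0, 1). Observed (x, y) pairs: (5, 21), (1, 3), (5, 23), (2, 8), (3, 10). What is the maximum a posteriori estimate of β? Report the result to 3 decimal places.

β̂_MAP = 4.076

log p(β | y) = −Σ(yᵢ − βxᵢ)²/(2·2) − β²/(2·1) + const.
Setting the derivative to zero: Σxᵢ(yᵢ − βxᵢ)/2 − β/1 = 0, so β = Σxᵢyᵢ / (Σxᵢ² + σ²/τ²).
Σxᵢyᵢ = 5·21 + 1·3 + 5·23 + 2·8 + 3·10 = 269; Σxᵢ² = 64; σ²/τ² = 2.
β̂_MAP = 269 / (64 + 2) = 269/66 ≈ 4.076.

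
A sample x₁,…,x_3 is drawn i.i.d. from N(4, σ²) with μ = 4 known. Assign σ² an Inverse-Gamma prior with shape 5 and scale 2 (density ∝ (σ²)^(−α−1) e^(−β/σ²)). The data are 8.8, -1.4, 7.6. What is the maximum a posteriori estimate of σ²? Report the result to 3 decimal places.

Sum of squared deviations about the known mean: SS = (8.8−4)² + (-1.4−4)² + (7.6−4)² = 65.16.
The Normal likelihood contributes (σ²)^(−n/2) exp(−SS/(2σ²)), so the posterior is Inverse-Gamma(α + n/2, β + SS/2) = Inverse-Gamma(6.5, 34.58).
The mode of Inverse-Gamma(a, b) is b/(a+1) = 34.58/7.5 ≈ 4.611.

σ̂²_MAP = 4.611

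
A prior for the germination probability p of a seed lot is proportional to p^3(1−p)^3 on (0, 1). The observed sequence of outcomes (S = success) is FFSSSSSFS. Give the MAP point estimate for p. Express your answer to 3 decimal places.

p̂_MAP = 0.600

The prior density ∝ p^3(1−p)^3 is the kernel of Beta(4, 4).
Data: 6 successes in 9 trials (from the sequence). The binomial likelihood contributes p^6(1−p)^3, so the posterior is Beta(4+6, 4+3) = Beta(10, 7).
For Beta(a, b) with a, b > 1 the mode is (a−1)/(a+b−2) = 9/15 ≈ 0.600.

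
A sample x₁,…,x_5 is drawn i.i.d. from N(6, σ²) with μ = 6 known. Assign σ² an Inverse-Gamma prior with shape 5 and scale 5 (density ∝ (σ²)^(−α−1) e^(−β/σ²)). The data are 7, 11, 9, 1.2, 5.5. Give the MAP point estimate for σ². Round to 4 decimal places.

σ̂²_MAP = 4.0171

Sum of squared deviations about the known mean: SS = (7−6)² + (11−6)² + (9−6)² + (1.2−6)² + (5.5−6)² = 58.29.
The Normal likelihood contributes (σ²)^(−n/2) exp(−SS/(2σ²)), so the posterior is Inverse-Gamma(α + n/2, β + SS/2) = Inverse-Gamma(7.5, 34.145).
The mode of Inverse-Gamma(a, b) is b/(a+1) = 34.145/8.5 ≈ 4.0171.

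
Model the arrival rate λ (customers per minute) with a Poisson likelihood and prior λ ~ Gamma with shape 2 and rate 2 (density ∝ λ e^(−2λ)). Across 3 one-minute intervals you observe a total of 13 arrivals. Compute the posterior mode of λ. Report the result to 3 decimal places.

Σxᵢ = 13, n = 3.
Posterior ∝ λe^(−2λ) · λ^13e^(−3λ) = λ^14e^(−5λ), i.e. Gamma(shape=15, rate=5).
The mode of a Gamma(a, b) with a ≥ 1 (shape–rate) is (a−1)/b = 14/5 ≈ 2.800.

λ̂_MAP = 2.800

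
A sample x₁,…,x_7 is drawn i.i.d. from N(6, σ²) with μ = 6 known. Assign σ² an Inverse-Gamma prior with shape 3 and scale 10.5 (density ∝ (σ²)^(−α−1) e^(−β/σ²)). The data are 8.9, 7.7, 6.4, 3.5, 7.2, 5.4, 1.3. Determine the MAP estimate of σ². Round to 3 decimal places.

σ̂²_MAP = 4.173

Sum of squared deviations about the known mean: SS = (8.9−6)² + (7.7−6)² + (6.4−6)² + (3.5−6)² + (7.2−6)² + (5.4−6)² + (1.3−6)² = 41.6.
The Normal likelihood contributes (σ²)^(−n/2) exp(−SS/(2σ²)), so the posterior is Inverse-Gamma(α + n/2, β + SS/2) = Inverse-Gamma(6.5, 31.3).
The mode of Inverse-Gamma(a, b) is b/(a+1) = 31.3/7.5 ≈ 4.173.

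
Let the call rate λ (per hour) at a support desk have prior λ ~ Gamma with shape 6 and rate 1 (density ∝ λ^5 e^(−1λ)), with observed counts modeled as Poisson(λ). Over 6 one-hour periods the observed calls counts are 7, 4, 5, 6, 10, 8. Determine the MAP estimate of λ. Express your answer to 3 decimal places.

Σxᵢ = 7+4+5+6+10+8 = 40, with n = 6.
Posterior ∝ λ^5e^(−1λ) · λ^40e^(−6λ) = λ^45e^(−7λ), i.e. Gamma(shape=46, rate=7).
The mode of a Gamma(a, b) with a ≥ 1 (shape–rate) is (a−1)/b = 45/7 ≈ 6.429.

λ̂_MAP = 6.429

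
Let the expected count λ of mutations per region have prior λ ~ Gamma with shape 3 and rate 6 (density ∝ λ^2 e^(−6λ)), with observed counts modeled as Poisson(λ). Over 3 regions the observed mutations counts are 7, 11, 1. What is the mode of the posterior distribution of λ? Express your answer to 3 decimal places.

Σxᵢ = 7+11+1 = 19, with n = 3.
Posterior ∝ λ^2e^(−6λ) · λ^19e^(−3λ) = λ^21e^(−9λ), i.e. Gamma(shape=22, rate=9).
The mode of a Gamma(a, b) with a ≥ 1 (shape–rate) is (a−1)/b = 21/9 ≈ 2.333.

λ̂_MAP = 2.333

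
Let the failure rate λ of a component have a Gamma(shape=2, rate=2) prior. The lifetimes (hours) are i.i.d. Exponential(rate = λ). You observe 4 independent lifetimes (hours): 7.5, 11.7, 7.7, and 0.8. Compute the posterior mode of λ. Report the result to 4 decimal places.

The Exponential(rate=λ) likelihood is ∝ λ^n e^(−λΣtᵢ). Here n = 4 and Σtᵢ = 7.5 + 11.7 + 7.7 + 0.8 = 27.7.
Posterior ∝ λe^(−2λ) · λ^4e^(−27.7λ) = λ^5e^(−29.7λ), i.e. Gamma(6, 29.7).
Mode = (a−1)/b = 5/29.7 ≈ 0.1684.

λ̂_MAP = 0.1684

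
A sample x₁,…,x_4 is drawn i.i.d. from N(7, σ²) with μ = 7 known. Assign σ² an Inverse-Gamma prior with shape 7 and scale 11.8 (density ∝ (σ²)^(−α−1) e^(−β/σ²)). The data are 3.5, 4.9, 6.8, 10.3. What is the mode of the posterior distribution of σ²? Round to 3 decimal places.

Sum of squared deviations about the known mean: SS = (3.5−7)² + (4.9−7)² + (6.8−7)² + (10.3−7)² = 27.59.
The Normal likelihood contributes (σ²)^(−n/2) exp(−SS/(2σ²)), so the posterior is Inverse-Gamma(α + n/2, β + SS/2) = Inverse-Gamma(9, 25.595).
The mode of Inverse-Gamma(a, b) is b/(a+1) = 25.595/10 ≈ 2.560.

σ̂²_MAP = 2.560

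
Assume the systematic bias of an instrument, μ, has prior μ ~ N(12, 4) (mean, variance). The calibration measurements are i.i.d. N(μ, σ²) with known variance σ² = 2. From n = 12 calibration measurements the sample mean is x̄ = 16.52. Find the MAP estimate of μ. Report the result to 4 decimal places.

μ̂_MAP = 16.3392

n = 12, x̄ = 16.52.
For a Normal prior and Normal likelihood with known variance, the posterior is Normal; its mode equals its mean, the precision-weighted average.
Prior precision 1/σ₀² = 1/4 = 0.25; data precision n/σ² = 12/2 = 6.
μ̂ = (0.25·12 + 6·16.52) / (0.25 + 6) = 102.12/6.25 = 16.3392.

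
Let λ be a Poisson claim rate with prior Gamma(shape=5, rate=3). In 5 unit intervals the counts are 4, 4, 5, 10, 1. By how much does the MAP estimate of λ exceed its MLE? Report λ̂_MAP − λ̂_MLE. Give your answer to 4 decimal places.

MAP − MLE = -1.3000

Σxᵢ = 24. Posterior is Gamma(29, 8); MAP = (29−1)/8 = 28/8 ≈ 3.50000.
MLE = x̄ = 24/5 ≈ 4.80000.
Difference = 28/8 − 24/5 = -13/10 ≈ -1.3000.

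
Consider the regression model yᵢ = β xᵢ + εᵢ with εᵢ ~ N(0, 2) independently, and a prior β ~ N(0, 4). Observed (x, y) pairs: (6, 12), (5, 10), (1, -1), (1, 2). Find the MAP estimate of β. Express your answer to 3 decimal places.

log p(β | y) = −Σ(yᵢ − βxᵢ)²/(2·2) − β²/(2·4) + const.
Setting the derivative to zero: Σxᵢ(yᵢ − βxᵢ)/2 − β/4 = 0, so β = Σxᵢyᵢ / (Σxᵢ² + σ²/τ²).
Σxᵢyᵢ = 6·12 + 5·10 + 1·(-1) + 1·2 = 123; Σxᵢ² = 63; σ²/τ² = 0.5.
β̂_MAP = 123 / (63 + 0.5) = 123/63.5 ≈ 1.937.

β̂_MAP = 1.937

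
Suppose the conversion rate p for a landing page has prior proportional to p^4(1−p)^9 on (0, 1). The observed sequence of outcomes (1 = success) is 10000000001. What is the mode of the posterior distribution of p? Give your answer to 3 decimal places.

p̂_MAP = 0.250

The prior density ∝ p^4(1−p)^9 is the kernel of Beta(5, 10).
Data: 2 successes in 11 trials (from the sequence). The binomial likelihood contributes p^2(1−p)^9, so the posterior is Beta(5+2, 10+9) = Beta(7, 19).
For Beta(a, b) with a, b > 1 the mode is (a−1)/(a+b−2) = 6/24 ≈ 0.250.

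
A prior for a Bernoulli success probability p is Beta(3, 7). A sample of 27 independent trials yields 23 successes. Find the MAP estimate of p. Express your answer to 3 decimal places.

p̂_MAP = 0.714

Prior: Beta(3, 7).
Data: 23 successes in 27 trials. The binomial likelihood contributes p^23(1−p)^4, so the posterior is Beta(3+23, 7+4) = Beta(26, 11).
For Beta(a, b) with a, b > 1 the mode is (a−1)/(a+b−2) = 25/35 ≈ 0.714.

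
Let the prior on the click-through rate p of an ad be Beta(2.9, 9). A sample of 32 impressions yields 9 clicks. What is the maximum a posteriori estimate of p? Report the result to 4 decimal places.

p̂_MAP = 0.2601

Prior: Beta(2.9, 9).
Data: 9 successes in 32 trials. The binomial likelihood contributes p^9(1−p)^23, so the posterior is Beta(2.9+9, 9+23) = Beta(11.9, 32).
For Beta(a, b) with a, b > 1 the mode is (a−1)/(a+b−2) = 10.9/41.9 ≈ 0.2601.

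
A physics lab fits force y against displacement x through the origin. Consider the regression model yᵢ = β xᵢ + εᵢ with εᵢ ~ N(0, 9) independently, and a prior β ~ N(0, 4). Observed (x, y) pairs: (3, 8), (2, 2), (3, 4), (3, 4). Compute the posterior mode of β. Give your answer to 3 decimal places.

β̂_MAP = 1.564

log p(β | y) = −Σ(yᵢ − βxᵢ)²/(2·9) − β²/(2·4) + const.
Setting the derivative to zero: Σxᵢ(yᵢ − βxᵢ)/9 − β/4 = 0, so β = Σxᵢyᵢ / (Σxᵢ² + σ²/τ²).
Σxᵢyᵢ = 3·8 + 2·2 + 3·4 + 3·4 = 52; Σxᵢ² = 31; σ²/τ² = 2.25.
β̂_MAP = 52 / (31 + 2.25) = 52/33.25 ≈ 1.564.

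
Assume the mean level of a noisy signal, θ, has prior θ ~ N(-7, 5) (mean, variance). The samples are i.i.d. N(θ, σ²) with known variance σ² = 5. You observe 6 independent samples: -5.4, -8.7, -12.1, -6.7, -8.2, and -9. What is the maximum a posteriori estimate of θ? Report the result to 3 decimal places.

n = 6; x̄ = ((-5.4) + (-8.7) + (-12.1) + (-6.7) + (-8.2) + (-9))/6 = -50.1/6 = -8.35.
For a Normal prior and Normal likelihood with known variance, the posterior is Normal; its mode equals its mean, the precision-weighted average.
Prior precision 1/σ₀² = 1/5 = 0.2; data precision n/σ² = 6/5 = 1.2.
θ̂ = (0.2·(-7) + 1.2·(-8.35)) / (0.2 + 1.2) = (-11.42)/1.4 = -571/70 ≈ -8.157.

θ̂_MAP = -8.157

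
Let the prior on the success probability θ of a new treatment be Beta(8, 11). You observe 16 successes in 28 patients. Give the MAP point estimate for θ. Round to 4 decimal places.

Prior: Beta(8, 11).
Data: 16 successes in 28 trials. The binomial likelihood contributes θ^16(1−θ)^12, so the posterior is Beta(8+16, 11+12) = Beta(24, 23).
For Beta(a, b) with a, b > 1 the mode is (a−1)/(a+b−2) = 23/45 ≈ 0.5111.

θ̂_MAP = 0.5111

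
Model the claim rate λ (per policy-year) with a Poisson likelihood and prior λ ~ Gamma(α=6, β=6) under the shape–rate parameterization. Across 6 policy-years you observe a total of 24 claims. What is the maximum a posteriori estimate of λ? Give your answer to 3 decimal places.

Σxᵢ = 24, n = 6.
Posterior ∝ λ^5e^(−6λ) · λ^24e^(−6λ) = λ^29e^(−12λ), i.e. Gamma(shape=30, rate=12).
The mode of a Gamma(a, b) with a ≥ 1 (shape–rate) is (a−1)/b = 29/12 ≈ 2.417.

λ̂_MAP = 2.417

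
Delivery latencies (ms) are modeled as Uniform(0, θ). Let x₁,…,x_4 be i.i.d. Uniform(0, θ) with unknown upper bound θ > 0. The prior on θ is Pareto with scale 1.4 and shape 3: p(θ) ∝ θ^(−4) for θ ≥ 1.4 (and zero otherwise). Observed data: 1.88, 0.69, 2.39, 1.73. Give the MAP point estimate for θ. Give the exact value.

The Uniform(0, θ) likelihood is θ^(−n) for θ ≥ max(xᵢ), zero otherwise. Here max(xᵢ) = 2.39.
Posterior ∝ θ^(−4) · θ^(−4) = θ^(−8) on θ ≥ max(1.4, 2.39) = 2.39.
This density is strictly decreasing in θ, so the posterior mode lies at the lower boundary of the support.

θ̂_MAP = 2.39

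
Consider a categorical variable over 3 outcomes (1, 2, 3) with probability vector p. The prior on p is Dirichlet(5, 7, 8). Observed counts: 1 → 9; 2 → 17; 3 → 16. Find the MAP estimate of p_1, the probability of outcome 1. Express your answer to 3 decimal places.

The posterior is Dirichlet(αᵢ + nᵢ) = Dirichlet(14, 24, 24).
For a Dirichlet(a₁,…,a_K) with all aᵢ > 1, the mode has j-th component (aⱼ − 1)/(Σaᵢ − K).
Here Σaᵢ = 62 and K = 3, so p_1 = (14 − 1)/(62 − 3) = 13/59 ≈ 0.220.

MAP estimate: 0.220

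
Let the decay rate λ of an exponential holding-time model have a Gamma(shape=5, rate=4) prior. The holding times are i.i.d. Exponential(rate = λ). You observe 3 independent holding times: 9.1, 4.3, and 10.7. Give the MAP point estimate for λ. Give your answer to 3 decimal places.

λ̂_MAP = 0.249

The Exponential(rate=λ) likelihood is ∝ λ^n e^(−λΣtᵢ). Here n = 3 and Σtᵢ = 9.1 + 4.3 + 10.7 = 24.1.
Posterior ∝ λ^4e^(−4λ) · λ^3e^(−24.1λ) = λ^7e^(−28.1λ), i.e. Gamma(8, 28.1).
Mode = (a−1)/b = 7/28.1 ≈ 0.249.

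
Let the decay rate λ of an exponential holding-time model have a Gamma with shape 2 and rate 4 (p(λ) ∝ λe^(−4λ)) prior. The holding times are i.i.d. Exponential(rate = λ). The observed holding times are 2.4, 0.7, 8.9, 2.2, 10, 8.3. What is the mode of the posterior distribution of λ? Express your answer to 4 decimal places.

The Exponential(rate=λ) likelihood is ∝ λ^n e^(−λΣtᵢ). Here n = 6 and Σtᵢ = 2.4 + 0.7 + 8.9 + 2.2 + 10 + 8.3 = 32.5.
Posterior ∝ λe^(−4λ) · λ^6e^(−32.5λ) = λ^7e^(−36.5λ), i.e. Gamma(8, 36.5).
Mode = (a−1)/b = 7/36.5 ≈ 0.1918.

λ̂_MAP = 0.1918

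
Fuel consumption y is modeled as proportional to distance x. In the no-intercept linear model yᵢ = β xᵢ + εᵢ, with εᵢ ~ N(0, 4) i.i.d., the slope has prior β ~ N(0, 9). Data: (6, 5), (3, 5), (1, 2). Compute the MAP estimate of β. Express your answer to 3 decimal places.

log p(β | y) = −Σ(yᵢ − βxᵢ)²/(2·4) − β²/(2·9) + const.
Setting the derivative to zero: Σxᵢ(yᵢ − βxᵢ)/4 − β/9 = 0, so β = Σxᵢyᵢ / (Σxᵢ² + σ²/τ²).
Σxᵢyᵢ = 6·5 + 3·5 + 1·2 = 47; Σxᵢ² = 46; σ²/τ² = 4/9.
β̂_MAP = 47 / (46 + 4/9) = 47/(418/9) = 423/418 ≈ 1.012.

β̂_MAP = 1.012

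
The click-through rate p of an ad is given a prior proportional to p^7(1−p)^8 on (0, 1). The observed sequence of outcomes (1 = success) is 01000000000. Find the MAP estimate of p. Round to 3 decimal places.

p̂_MAP = 0.308

The prior density ∝ p^7(1−p)^8 is the kernel of Beta(8, 9).
Data: 1 success in 11 trials (from the sequence). The binomial likelihood contributes p(1−p)^10, so the posterior is Beta(8+1, 9+10) = Beta(9, 19).
For Beta(a, b) with a, b > 1 the mode is (a−1)/(a+b−2) = 8/26 ≈ 0.308.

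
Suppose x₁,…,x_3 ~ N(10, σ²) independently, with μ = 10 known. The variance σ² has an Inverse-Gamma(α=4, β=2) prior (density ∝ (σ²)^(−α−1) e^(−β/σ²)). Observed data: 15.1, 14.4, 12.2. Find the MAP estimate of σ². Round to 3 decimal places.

Sum of squared deviations about the known mean: SS = (15.1−10)² + (14.4−10)² + (12.2−10)² = 50.21.
The Normal likelihood contributes (σ²)^(−n/2) exp(−SS/(2σ²)), so the posterior is Inverse-Gamma(α + n/2, β + SS/2) = Inverse-Gamma(5.5, 27.105).
The mode of Inverse-Gamma(a, b) is b/(a+1) = 27.105/6.5 ≈ 4.170.

σ̂²_MAP = 4.170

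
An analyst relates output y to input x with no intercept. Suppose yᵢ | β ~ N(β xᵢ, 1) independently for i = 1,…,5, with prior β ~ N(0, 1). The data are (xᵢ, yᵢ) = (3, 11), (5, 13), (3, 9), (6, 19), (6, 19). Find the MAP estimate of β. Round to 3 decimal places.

log p(β | y) = −Σ(yᵢ − βxᵢ)²/(2·1) − β²/(2·1) + const.
Setting the derivative to zero: Σxᵢ(yᵢ − βxᵢ)/1 − β/1 = 0, so β = Σxᵢyᵢ / (Σxᵢ² + σ²/τ²).
Σxᵢyᵢ = 3·11 + 5·13 + 3·9 + 6·19 + 6·19 = 353; Σxᵢ² = 115; σ²/τ² = 1.
β̂_MAP = 353 / (115 + 1) = 353/116 ≈ 3.043.

β̂_MAP = 3.043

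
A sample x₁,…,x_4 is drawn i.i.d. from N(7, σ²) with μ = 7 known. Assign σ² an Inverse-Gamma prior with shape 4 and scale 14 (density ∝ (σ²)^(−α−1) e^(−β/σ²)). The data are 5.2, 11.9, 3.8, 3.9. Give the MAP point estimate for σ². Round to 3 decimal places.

σ̂²_MAP = 5.364

Sum of squared deviations about the known mean: SS = (5.2−7)² + (11.9−7)² + (3.8−7)² + (3.9−7)² = 47.1.
The Normal likelihood contributes (σ²)^(−n/2) exp(−SS/(2σ²)), so the posterior is Inverse-Gamma(α + n/2, β + SS/2) = Inverse-Gamma(6, 37.55).
The mode of Inverse-Gamma(a, b) is b/(a+1) = 37.55/7 ≈ 5.364.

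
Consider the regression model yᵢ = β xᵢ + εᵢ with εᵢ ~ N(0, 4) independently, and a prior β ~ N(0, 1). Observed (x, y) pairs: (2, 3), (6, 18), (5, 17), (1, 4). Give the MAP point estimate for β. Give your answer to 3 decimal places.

β̂_MAP = 2.900

log p(β | y) = −Σ(yᵢ − βxᵢ)²/(2·4) − β²/(2·1) + const.
Setting the derivative to zero: Σxᵢ(yᵢ − βxᵢ)/4 − β/1 = 0, so β = Σxᵢyᵢ / (Σxᵢ² + σ²/τ²).
Σxᵢyᵢ = 2·3 + 6·18 + 5·17 + 1·4 = 203; Σxᵢ² = 66; σ²/τ² = 4.
β̂_MAP = 203 / (66 + 4) = 203/70 ≈ 2.900.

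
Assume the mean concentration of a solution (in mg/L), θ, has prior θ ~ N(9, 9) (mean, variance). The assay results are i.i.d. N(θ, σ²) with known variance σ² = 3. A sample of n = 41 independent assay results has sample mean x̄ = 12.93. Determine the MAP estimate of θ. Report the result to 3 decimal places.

n = 41, x̄ = 12.93.
For a Normal prior and Normal likelihood with known variance, the posterior is Normal; its mode equals its mean, the precision-weighted average.
Prior precision 1/σ₀² = 1/9; data precision n/σ² = 41/3.
θ̂ = ((1/9)·9 + (41/3)·12.93) / (1/9 + 41/3) = 177.71/(124/9) = 159939/12400 ≈ 12.898.

θ̂_MAP = 12.898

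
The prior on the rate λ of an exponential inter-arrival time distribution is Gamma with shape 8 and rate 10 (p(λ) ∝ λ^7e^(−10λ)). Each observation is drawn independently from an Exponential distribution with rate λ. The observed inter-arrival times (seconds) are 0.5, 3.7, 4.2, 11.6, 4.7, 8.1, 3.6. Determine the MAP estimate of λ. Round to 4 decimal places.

The Exponential(rate=λ) likelihood is ∝ λ^n e^(−λΣtᵢ). Here n = 7 and Σtᵢ = 0.5 + 3.7 + 4.2 + 11.6 + 4.7 + 8.1 + 3.6 = 36.4.
Posterior ∝ λ^7e^(−10λ) · λ^7e^(−36.4λ) = λ^14e^(−46.4λ), i.e. Gamma(15, 46.4).
Mode = (a−1)/b = 14/46.4 ≈ 0.3017.

λ̂_MAP = 0.3017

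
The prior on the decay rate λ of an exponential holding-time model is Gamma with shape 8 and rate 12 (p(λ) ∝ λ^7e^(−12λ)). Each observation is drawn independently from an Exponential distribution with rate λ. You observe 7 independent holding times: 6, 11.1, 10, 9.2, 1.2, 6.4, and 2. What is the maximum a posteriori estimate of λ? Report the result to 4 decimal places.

The Exponential(rate=λ) likelihood is ∝ λ^n e^(−λΣtᵢ). Here n = 7 and Σtᵢ = 6 + 11.1 + 10 + 9.2 + 1.2 + 6.4 + 2 = 45.9.
Posterior ∝ λ^7e^(−12λ) · λ^7e^(−45.9λ) = λ^14e^(−57.9λ), i.e. Gamma(15, 57.9).
Mode = (a−1)/b = 14/57.9 ≈ 0.2418.

λ̂_MAP = 0.2418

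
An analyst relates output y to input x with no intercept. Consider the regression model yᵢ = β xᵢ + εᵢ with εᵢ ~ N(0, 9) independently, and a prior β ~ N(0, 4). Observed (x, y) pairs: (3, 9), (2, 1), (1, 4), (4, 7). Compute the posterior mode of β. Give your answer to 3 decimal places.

log p(β | y) = −Σ(yᵢ − βxᵢ)²/(2·9) − β²/(2·4) + const.
Setting the derivative to zero: Σxᵢ(yᵢ − βxᵢ)/9 − β/4 = 0, so β = Σxᵢyᵢ / (Σxᵢ² + σ²/τ²).
Σxᵢyᵢ = 3·9 + 2·1 + 1·4 + 4·7 = 61; Σxᵢ² = 30; σ²/τ² = 2.25.
β̂_MAP = 61 / (30 + 2.25) = 61/32.25 ≈ 1.891.

β̂_MAP = 1.891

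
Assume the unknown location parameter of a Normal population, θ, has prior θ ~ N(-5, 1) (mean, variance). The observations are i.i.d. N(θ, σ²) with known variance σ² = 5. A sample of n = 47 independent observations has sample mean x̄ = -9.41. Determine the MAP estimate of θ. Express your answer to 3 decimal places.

θ̂_MAP = -8.986

n = 47, x̄ = -9.41.
For a Normal prior and Normal likelihood with known variance, the posterior is Normal; its mode equals its mean, the precision-weighted average.
Prior precision 1/σ₀² = 1/1 = 1; data precision n/σ² = 47/5 = 9.4.
θ̂ = (1·(-5) + 9.4·(-9.41)) / (1 + 9.4) = (-93.454)/10.4 = -46727/5200 ≈ -8.986.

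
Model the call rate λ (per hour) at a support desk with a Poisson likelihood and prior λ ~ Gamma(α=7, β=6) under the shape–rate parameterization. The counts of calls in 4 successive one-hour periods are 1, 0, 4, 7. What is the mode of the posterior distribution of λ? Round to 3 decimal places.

Σxᵢ = 1+0+4+7 = 12, with n = 4.
Posterior ∝ λ^6e^(−6λ) · λ^12e^(−4λ) = λ^18e^(−10λ), i.e. Gamma(shape=19, rate=10).
The mode of a Gamma(a, b) with a ≥ 1 (shape–rate) is (a−1)/b = 18/10 ≈ 1.800.

λ̂_MAP = 1.800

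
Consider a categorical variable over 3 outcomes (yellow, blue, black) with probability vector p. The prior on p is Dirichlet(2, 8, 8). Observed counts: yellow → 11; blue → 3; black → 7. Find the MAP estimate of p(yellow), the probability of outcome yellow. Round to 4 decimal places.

The posterior is Dirichlet(αᵢ + nᵢ) = Dirichlet(13, 11, 15).
For a Dirichlet(a₁,…,a_K) with all aᵢ > 1, the mode has j-th component (aⱼ − 1)/(Σaᵢ − K).
Here Σaᵢ = 39 and K = 3, so p(yellow) = (13 − 1)/(39 − 3) = 12/36 ≈ 0.3333.

MAP estimate of p(yellow) = 0.3333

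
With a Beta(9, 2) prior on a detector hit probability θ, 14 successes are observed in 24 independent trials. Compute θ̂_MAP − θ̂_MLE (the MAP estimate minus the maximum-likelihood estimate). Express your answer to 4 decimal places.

MAP − MLE = 0.0833

Posterior is Beta(23, 12); MAP = (23−1)/(35−2) = 22/33 ≈ 0.66667.
MLE ignores the prior: θ̂_MLE = k/n = 14/24 ≈ 0.58333.
Difference = 22/33 − 14/24 = 1/12 ≈ 0.0833.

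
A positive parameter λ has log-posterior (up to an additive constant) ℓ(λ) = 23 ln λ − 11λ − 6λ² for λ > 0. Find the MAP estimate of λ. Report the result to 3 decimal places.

λ̂_MAP = 1.000

ℓ'(λ) = 23/λ − 11 − 12λ. Setting this to zero and multiplying by λ: 12λ² + 11λ − 23 = 0.
λ = (−11 + √(11² + 4·12·23)) / (2·12) = (−11 + √1225) / 24 = (−11 + 35)/24 = 1.
ℓ''(λ) = −23/λ² − 12 < 0, confirming a maximum.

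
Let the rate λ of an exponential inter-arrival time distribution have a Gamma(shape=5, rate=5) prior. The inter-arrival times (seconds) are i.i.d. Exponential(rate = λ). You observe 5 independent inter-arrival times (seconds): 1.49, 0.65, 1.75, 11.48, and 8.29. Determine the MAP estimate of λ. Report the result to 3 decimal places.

λ̂_MAP = 0.314

The Exponential(rate=λ) likelihood is ∝ λ^n e^(−λΣtᵢ). Here n = 5 and Σtᵢ = 1.49 + 0.65 + 1.75 + 11.48 + 8.29 = 23.66.
Posterior ∝ λ^4e^(−5λ) · λ^5e^(−23.66λ) = λ^9e^(−28.66λ), i.e. Gamma(10, 28.66).
Mode = (a−1)/b = 9/28.66 ≈ 0.314.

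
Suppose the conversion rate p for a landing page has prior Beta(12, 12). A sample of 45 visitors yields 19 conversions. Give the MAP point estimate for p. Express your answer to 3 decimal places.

p̂_MAP = 0.448

Prior: Beta(12, 12).
Data: 19 successes in 45 trials. The binomial likelihood contributes p^19(1−p)^26, so the posterior is Beta(12+19, 12+26) = Beta(31, 38).
For Beta(a, b) with a, b > 1 the mode is (a−1)/(a+b−2) = 30/67 ≈ 0.448.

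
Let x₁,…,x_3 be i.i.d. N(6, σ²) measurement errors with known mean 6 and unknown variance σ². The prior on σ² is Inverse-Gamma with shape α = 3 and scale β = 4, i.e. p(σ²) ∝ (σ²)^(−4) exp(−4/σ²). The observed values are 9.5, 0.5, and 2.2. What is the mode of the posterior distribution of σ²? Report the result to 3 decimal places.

Sum of squared deviations about the known mean: SS = (9.5−6)² + (0.5−6)² + (2.2−6)² = 56.94.
The Normal likelihood contributes (σ²)^(−n/2) exp(−SS/(2σ²)), so the posterior is Inverse-Gamma(α + n/2, β + SS/2) = Inverse-Gamma(4.5, 32.47).
The mode of Inverse-Gamma(a, b) is b/(a+1) = 32.47/5.5 ≈ 5.904.

σ̂²_MAP = 5.904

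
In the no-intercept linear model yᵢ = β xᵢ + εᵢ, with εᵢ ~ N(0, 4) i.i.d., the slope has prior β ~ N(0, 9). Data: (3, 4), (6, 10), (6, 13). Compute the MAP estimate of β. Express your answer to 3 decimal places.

log p(β | y) = −Σ(yᵢ − βxᵢ)²/(2·4) − β²/(2·9) + const.
Setting the derivative to zero: Σxᵢ(yᵢ − βxᵢ)/4 − β/9 = 0, so β = Σxᵢyᵢ / (Σxᵢ² + σ²/τ²).
Σxᵢyᵢ = 3·4 + 6·10 + 6·13 = 150; Σxᵢ² = 81; σ²/τ² = 4/9.
β̂_MAP = 150 / (81 + 4/9) = 150/(733/9) = 1350/733 ≈ 1.842.

β̂_MAP = 1.842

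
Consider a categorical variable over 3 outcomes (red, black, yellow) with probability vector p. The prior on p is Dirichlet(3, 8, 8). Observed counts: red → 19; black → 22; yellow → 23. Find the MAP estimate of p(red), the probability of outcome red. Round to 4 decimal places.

MAP estimate of p(red) = 0.2625

The posterior is Dirichlet(αᵢ + nᵢ) = Dirichlet(22, 30, 31).
For a Dirichlet(a₁,…,a_K) with all aᵢ > 1, the mode has j-th component (aⱼ − 1)/(Σaᵢ − K).
Here Σaᵢ = 83 and K = 3, so p(red) = (22 − 1)/(83 − 3) = 21/80 ≈ 0.2625.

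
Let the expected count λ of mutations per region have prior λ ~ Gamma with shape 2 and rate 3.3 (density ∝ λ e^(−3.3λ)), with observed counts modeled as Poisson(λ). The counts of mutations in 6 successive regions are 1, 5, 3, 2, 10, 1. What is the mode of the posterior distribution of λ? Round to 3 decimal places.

λ̂_MAP = 2.473

Σxᵢ = 1+5+3+2+10+1 = 22, with n = 6.
Posterior ∝ λe^(−3.3λ) · λ^22e^(−6λ) = λ^23e^(−9.3λ), i.e. Gamma(shape=24, rate=9.3).
The mode of a Gamma(a, b) with a ≥ 1 (shape–rate) is (a−1)/b = 23/9.3 ≈ 2.473.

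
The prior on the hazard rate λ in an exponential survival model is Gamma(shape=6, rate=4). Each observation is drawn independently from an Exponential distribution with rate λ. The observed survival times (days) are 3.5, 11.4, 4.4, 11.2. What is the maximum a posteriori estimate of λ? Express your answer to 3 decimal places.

λ̂_MAP = 0.261

The Exponential(rate=λ) likelihood is ∝ λ^n e^(−λΣtᵢ). Here n = 4 and Σtᵢ = 3.5 + 11.4 + 4.4 + 11.2 = 30.5.
Posterior ∝ λ^5e^(−4λ) · λ^4e^(−30.5λ) = λ^9e^(−34.5λ), i.e. Gamma(10, 34.5).
Mode = (a−1)/b = 9/34.5 ≈ 0.261.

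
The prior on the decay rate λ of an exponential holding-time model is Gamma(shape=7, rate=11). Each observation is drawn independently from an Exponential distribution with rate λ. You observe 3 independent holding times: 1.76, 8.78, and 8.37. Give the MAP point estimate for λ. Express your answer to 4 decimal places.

λ̂_MAP = 0.3009

The Exponential(rate=λ) likelihood is ∝ λ^n e^(−λΣtᵢ). Here n = 3 and Σtᵢ = 1.76 + 8.78 + 8.37 = 18.91.
Posterior ∝ λ^6e^(−11λ) · λ^3e^(−18.91λ) = λ^9e^(−29.91λ), i.e. Gamma(10, 29.91).
Mode = (a−1)/b = 9/29.91 ≈ 0.3009.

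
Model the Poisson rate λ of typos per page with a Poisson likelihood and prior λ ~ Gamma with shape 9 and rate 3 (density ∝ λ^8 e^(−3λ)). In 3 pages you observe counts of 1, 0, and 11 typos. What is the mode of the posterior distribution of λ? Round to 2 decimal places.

λ̂_MAP = 3.33

Σxᵢ = 1+0+11 = 12, with n = 3.
Posterior ∝ λ^8e^(−3λ) · λ^12e^(−3λ) = λ^20e^(−6λ), i.e. Gamma(shape=21, rate=6).
The mode of a Gamma(a, b) with a ≥ 1 (shape–rate) is (a−1)/b = 20/6 ≈ 3.33.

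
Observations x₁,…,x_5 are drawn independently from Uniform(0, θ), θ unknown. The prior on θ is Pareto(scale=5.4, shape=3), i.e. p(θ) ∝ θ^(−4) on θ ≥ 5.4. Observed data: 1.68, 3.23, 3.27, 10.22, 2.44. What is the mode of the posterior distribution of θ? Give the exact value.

θ̂_MAP = 10.22

The Uniform(0, θ) likelihood is θ^(−n) for θ ≥ max(xᵢ), zero otherwise. Here max(xᵢ) = 10.22.
Posterior ∝ θ^(−4) · θ^(−5) = θ^(−9) on θ ≥ max(5.4, 10.22) = 10.22.
This density is strictly decreasing in θ, so the posterior mode lies at the lower boundary of the support.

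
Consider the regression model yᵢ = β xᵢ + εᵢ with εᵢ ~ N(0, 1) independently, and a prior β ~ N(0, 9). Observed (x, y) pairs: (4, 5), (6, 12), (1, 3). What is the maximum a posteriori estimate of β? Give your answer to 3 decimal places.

log p(β | y) = −Σ(yᵢ − βxᵢ)²/(2·1) − β²/(2·9) + const.
Setting the derivative to zero: Σxᵢ(yᵢ − βxᵢ)/1 − β/9 = 0, so β = Σxᵢyᵢ / (Σxᵢ² + σ²/τ²).
Σxᵢyᵢ = 4·5 + 6·12 + 1·3 = 95; Σxᵢ² = 53; σ²/τ² = 1/9.
β̂_MAP = 95 / (53 + 1/9) = 95/(478/9) = 855/478 ≈ 1.789.

β̂_MAP = 1.789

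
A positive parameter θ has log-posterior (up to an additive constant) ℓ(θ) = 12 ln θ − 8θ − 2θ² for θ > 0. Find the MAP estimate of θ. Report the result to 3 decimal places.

ℓ'(θ) = 12/θ − 8 − 4θ. Setting this to zero and multiplying by θ: 4θ² + 8θ − 12 = 0.
θ = (−8 + √(8² + 4·4·12)) / (2·4) = (−8 + √256) / 8 = (−8 + 16)/8 = 1.
ℓ''(θ) = −12/θ² − 4 < 0, confirming a maximum.

θ̂_MAP = 1.000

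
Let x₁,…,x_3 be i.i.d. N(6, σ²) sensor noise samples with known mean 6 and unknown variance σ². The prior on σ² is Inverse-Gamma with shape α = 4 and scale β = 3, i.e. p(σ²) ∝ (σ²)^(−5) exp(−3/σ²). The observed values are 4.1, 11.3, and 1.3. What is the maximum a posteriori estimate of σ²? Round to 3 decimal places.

σ̂²_MAP = 4.599

Sum of squared deviations about the known mean: SS = (4.1−6)² + (11.3−6)² + (1.3−6)² = 53.79.
The Normal likelihood contributes (σ²)^(−n/2) exp(−SS/(2σ²)), so the posterior is Inverse-Gamma(α + n/2, β + SS/2) = Inverse-Gamma(5.5, 29.895).
The mode of Inverse-Gamma(a, b) is b/(a+1) = 29.895/6.5 ≈ 4.599.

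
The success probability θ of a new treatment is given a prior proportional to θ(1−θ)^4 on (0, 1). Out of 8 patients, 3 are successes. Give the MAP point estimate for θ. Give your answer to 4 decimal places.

The prior density ∝ θ(1−θ)^4 is the kernel of Beta(2, 5).
Data: 3 successes in 8 trials. The binomial likelihood contributes θ^3(1−θ)^5, so the posterior is Beta(2+3, 5+5) = Beta(5, 10).
For Beta(a, b) with a, b > 1 the mode is (a−1)/(a+b−2) = 4/13 ≈ 0.3077.

θ̂_MAP = 0.3077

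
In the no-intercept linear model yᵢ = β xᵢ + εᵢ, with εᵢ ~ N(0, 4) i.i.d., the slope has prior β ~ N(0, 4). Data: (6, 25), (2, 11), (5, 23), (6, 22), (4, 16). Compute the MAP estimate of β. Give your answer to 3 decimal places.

log p(β | y) = −Σ(yᵢ − βxᵢ)²/(2·4) − β²/(2·4) + const.
Setting the derivative to zero: Σxᵢ(yᵢ − βxᵢ)/4 − β/4 = 0, so β = Σxᵢyᵢ / (Σxᵢ² + σ²/τ²).
Σxᵢyᵢ = 6·25 + 2·11 + 5·23 + 6·22 + 4·16 = 483; Σxᵢ² = 117; σ²/τ² = 1.
β̂_MAP = 483 / (117 + 1) = 483/118 ≈ 4.093.

β̂_MAP = 4.093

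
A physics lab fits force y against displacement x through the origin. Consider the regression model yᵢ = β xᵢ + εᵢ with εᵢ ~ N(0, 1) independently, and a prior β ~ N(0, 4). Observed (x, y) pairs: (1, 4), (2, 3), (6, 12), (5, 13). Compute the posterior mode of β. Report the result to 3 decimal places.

β̂_MAP = 2.219

log p(β | y) = −Σ(yᵢ − βxᵢ)²/(2·1) − β²/(2·4) + const.
Setting the derivative to zero: Σxᵢ(yᵢ − βxᵢ)/1 − β/4 = 0, so β = Σxᵢyᵢ / (Σxᵢ² + σ²/τ²).
Σxᵢyᵢ = 1·4 + 2·3 + 6·12 + 5·13 = 147; Σxᵢ² = 66; σ²/τ² = 0.25.
β̂_MAP = 147 / (66 + 0.25) = 147/66.25 ≈ 2.219.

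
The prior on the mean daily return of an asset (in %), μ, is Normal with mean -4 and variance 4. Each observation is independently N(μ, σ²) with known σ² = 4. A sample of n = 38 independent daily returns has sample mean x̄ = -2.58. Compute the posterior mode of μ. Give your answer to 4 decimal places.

μ̂_MAP = -2.6164

n = 38, x̄ = -2.58.
For a Normal prior and Normal likelihood with known variance, the posterior is Normal; its mode equals its mean, the precision-weighted average.
Prior precision 1/σ₀² = 1/4 = 0.25; data precision n/σ² = 38/4 = 9.5.
μ̂ = (0.25·(-4) + 9.5·(-2.58)) / (0.25 + 9.5) = (-25.51)/9.75 = -2551/975 ≈ -2.6164.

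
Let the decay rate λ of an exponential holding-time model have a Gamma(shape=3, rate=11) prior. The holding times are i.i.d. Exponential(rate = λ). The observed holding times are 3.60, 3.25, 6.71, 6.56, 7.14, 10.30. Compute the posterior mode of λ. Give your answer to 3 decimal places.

The Exponential(rate=λ) likelihood is ∝ λ^n e^(−λΣtᵢ). Here n = 6 and Σtᵢ = 3.60 + 3.25 + 6.71 + 6.56 + 7.14 + 10.30 = 37.56.
Posterior ∝ λ^2e^(−11λ) · λ^6e^(−37.56λ) = λ^8e^(−48.56λ), i.e. Gamma(9, 48.56).
Mode = (a−1)/b = 8/48.56 ≈ 0.165.

λ̂_MAP = 0.165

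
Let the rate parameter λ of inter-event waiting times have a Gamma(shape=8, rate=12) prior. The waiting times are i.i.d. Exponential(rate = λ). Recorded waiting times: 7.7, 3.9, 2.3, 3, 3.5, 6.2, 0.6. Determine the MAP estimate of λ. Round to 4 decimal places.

λ̂_MAP = 0.3571

The Exponential(rate=λ) likelihood is ∝ λ^n e^(−λΣtᵢ). Here n = 7 and Σtᵢ = 7.7 + 3.9 + 2.3 + 3 + 3.5 + 6.2 + 0.6 = 27.2.
Posterior ∝ λ^7e^(−12λ) · λ^7e^(−27.2λ) = λ^14e^(−39.2λ), i.e. Gamma(15, 39.2).
Mode = (a−1)/b = 14/39.2 ≈ 0.3571.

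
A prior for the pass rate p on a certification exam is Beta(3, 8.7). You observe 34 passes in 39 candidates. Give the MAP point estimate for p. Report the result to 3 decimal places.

Prior: Beta(3, 8.7).
Data: 34 successes in 39 trials. The binomial likelihood contributes p^34(1−p)^5, so the posterior is Beta(3+34, 8.7+5) = Beta(37, 13.7).
For Beta(a, b) with a, b > 1 the mode is (a−1)/(a+b−2) = 36/48.7 ≈ 0.739.

p̂_MAP = 0.739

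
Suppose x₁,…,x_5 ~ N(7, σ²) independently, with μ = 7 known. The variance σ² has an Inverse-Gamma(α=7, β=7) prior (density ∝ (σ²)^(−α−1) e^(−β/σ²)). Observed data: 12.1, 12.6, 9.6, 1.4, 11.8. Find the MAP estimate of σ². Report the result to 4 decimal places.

Sum of squared deviations about the known mean: SS = (12.1−7)² + (12.6−7)² + (9.6−7)² + (1.4−7)² + (11.8−7)² = 118.53.
The Normal likelihood contributes (σ²)^(−n/2) exp(−SS/(2σ²)), so the posterior is Inverse-Gamma(α + n/2, β + SS/2) = Inverse-Gamma(9.5, 66.265).
The mode of Inverse-Gamma(a, b) is b/(a+1) = 66.265/10.5 ≈ 6.3110.

σ̂²_MAP = 6.3110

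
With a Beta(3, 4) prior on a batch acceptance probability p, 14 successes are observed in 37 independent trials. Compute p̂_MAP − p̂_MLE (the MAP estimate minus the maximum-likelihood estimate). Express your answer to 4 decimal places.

MAP − MLE = 0.0026

Posterior is Beta(17, 27); MAP = (17−1)/(44−2) = 16/42 ≈ 0.38095.
MLE ignores the prior: p̂_MLE = k/n = 14/37 ≈ 0.37838.
Difference = 16/42 − 14/37 = 2/777 ≈ 0.0026.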